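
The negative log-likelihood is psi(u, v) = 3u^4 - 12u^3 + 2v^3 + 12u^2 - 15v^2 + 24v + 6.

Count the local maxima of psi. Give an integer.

1

psi separates as a function of u plus a function of v, so ∇psi=0 decouples.
∂psi/∂u = 12u(u - 2)(u - 1) = 0 at u ∈ {0, 1, 2}; ∂psi/∂v = 6(v - 4)(v - 1) = 0 at v ∈ {1, 4}.
The Hessian is diagonal: diag(psi_uu, psi_vv). Second derivatives: psi_uu(0)=24, psi_uu(1)=-12, psi_uu(2)=24; psi_vv(1)=-18, psi_vv(4)=18.
Local maxima occur where both diagonal entries negative: (1, 1). Count: 1.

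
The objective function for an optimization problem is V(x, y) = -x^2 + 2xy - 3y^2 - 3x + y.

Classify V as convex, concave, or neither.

V is quadratic, so its Hessian is the constant matrix H = [[-2, 2], [2, -6]].
det(H) = 8, tr(H) = -8.
det(H) > 0 and tr(H) < 0, so H is negative definite everywhere: concave.

concave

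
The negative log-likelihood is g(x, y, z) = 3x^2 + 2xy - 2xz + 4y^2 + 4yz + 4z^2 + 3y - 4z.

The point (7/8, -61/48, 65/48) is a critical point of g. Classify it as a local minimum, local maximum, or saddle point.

The Hessian is constant: H = [[6, 2, -2], [2, 8, 4], [-2, 4, 8]].
Leading principal minors: Δ₁ = 6, Δ₂ = 44, Δ₃ = 192.
All leading minors are positive, so H is positive definite: a local minimum.

local minimum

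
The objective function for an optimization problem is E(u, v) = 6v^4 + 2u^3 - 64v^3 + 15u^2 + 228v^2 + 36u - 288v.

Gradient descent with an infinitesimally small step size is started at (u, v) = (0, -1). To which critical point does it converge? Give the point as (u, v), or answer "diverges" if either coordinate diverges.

(-2, 1)

E is separable, so gradient descent decouples: u follows -∂E/∂u, v follows -∂E/∂v.
∂E/∂u = 6(u + 2)(u + 3); at u=0 this is 36, so u decreases.
∂E/∂v = 24(v - 4)(v - 3)(v - 1); at v=-1 this is -960, so v increases.
u converges to its nearest critical value -2 (a local min of the u-part); v converges to 1. The iterate converges to (-2, 1).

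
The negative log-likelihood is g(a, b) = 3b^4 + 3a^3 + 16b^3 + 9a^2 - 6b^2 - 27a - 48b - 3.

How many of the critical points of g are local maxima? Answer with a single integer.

g separates as a function of a plus a function of b, so ∇g=0 decouples.
∂g/∂a = 9(a - 1)(a + 3) = 0 at a ∈ {-3, 1}; ∂g/∂b = 12(b - 1)(b + 1)(b + 4) = 0 at b ∈ {-4, -1, 1}.
The Hessian is diagonal: diag(g_aa, g_bb). Second derivatives: g_aa(-3)=-36, g_aa(1)=36; g_bb(-4)=180, g_bb(-1)=-72, g_bb(1)=120.
Local maxima occur where both diagonal entries negative: (-3, -1). Count: 1.

1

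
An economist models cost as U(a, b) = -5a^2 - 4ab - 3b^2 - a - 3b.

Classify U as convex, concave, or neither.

concave

U is quadratic, so its Hessian is the constant matrix H = [[-10, -4], [-4, -6]].
det(H) = 44, tr(H) = -16.
det(H) > 0 and tr(H) < 0, so H is negative definite everywhere: concave.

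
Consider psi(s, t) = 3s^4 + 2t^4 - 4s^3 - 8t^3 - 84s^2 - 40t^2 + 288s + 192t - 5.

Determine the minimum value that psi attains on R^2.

psi(s,t) separates as P(s) + Q(t) − 5, so its minimum is min P + min Q − 5.
P'(s) = 12(s - 3)(s - 2)(s + 4) vanishes at s ∈ {-4, 2, 3}; Q'(t) = 8(t - 4)(t - 2)(t + 3) vanishes at t ∈ {-3, 2, 4}.
Local minima of P (where P''>0): P(-4)=-1472, P(3)=243. Local minima of Q: Q(-3)=-558, Q(4)=128.
So the global minimum of psi is P(-4) + Q(-3) − 5 = -1472 − 558 − 5 = -2035, attained at (-4, -3).

-2035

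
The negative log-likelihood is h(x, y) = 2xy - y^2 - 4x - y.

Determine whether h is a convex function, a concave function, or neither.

neither

h is quadratic, so its Hessian is the constant matrix H = [[0, 2], [2, -2]].
det(H) = -4, tr(H) = -2.
det(H) < 0, so H is indefinite: neither convex nor concave.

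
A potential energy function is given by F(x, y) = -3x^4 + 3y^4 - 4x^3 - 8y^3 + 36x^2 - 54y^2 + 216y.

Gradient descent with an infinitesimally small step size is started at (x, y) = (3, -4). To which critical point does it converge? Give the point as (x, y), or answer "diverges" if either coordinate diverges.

F is separable, so gradient descent decouples: x follows -∂F/∂x, y follows -∂F/∂y.
∂F/∂x = -12x(x - 2)(x + 3); at x=3 this is -216, so x increases.
∂F/∂y = 12(y - 3)(y - 2)(y + 3); at y=-4 this is -504, so y increases.
The x-coordinate has no critical point in that direction and runs off to infinity.

diverges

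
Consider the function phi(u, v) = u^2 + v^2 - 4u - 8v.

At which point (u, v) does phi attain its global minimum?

phi(u,v) separates as P(u) + Q(v), so its minimum is min P + min Q.
P'(u) = 2u - 4 vanishes at u ∈ {2}; Q'(v) = 2v - 8 vanishes at v ∈ {4}.
Local minima of P (where P''>0): P(2)=-4. Local minima of Q: Q(4)=-16.
So the global minimum of phi is P(2) + Q(4) = -4 − 16 = -20, attained at (2, 4).

(2, 4)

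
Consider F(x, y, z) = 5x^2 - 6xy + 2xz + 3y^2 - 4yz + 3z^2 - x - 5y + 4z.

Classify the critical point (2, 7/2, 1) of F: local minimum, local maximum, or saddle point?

local minimum

The Hessian is constant: H = [[10, -6, 2], [-6, 6, -4], [2, -4, 6]].
Leading principal minors: Δ₁ = 10, Δ₂ = 24, Δ₃ = 56.
All leading minors are positive, so H is positive definite: a local minimum.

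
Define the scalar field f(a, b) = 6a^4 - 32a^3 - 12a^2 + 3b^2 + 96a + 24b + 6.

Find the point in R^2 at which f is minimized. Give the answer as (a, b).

(4, -4)

f(a,b) separates as P(a) + Q(b) + 6, so its minimum is min P + min Q + 6.
P'(a) = 24(a - 4)(a - 1)(a + 1) vanishes at a ∈ {-1, 1, 4}; Q'(b) = 6b + 24 vanishes at b ∈ {-4}.
Local minima of P (where P''>0): P(-1)=-70, P(4)=-320. Local minima of Q: Q(-4)=-48.
So the global minimum of f is P(4) + Q(-4) + 6 = -320 − 48 + 6 = -362, attained at (4, -4).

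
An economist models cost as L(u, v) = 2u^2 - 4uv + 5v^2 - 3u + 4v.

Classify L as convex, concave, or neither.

convex

L is quadratic, so its Hessian is the constant matrix H = [[4, -4], [-4, 10]].
det(H) = 24, tr(H) = 14.
det(H) > 0 and tr(H) > 0, so H is positive definite everywhere: convex.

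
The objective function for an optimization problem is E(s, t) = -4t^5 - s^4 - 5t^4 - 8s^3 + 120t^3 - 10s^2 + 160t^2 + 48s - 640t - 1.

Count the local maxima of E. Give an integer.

E separates as a function of s plus a function of t, so ∇E=0 decouples.
∂E/∂s = -4(s - 1)(s + 3)(s + 4) = 0 at s ∈ {-4, -3, 1}; ∂E/∂t = -20(t - 4)(t - 1)(t + 2)(t + 4) = 0 at t ∈ {-4, -2, 1, 4}.
The Hessian is diagonal: diag(E_ss, E_tt). Second derivatives: E_ss(-4)=-20, E_ss(-3)=16, E_ss(1)=-80; E_tt(-4)=1600, E_tt(-2)=-720, E_tt(1)=900, E_tt(4)=-2880.
Local maxima occur where both diagonal entries negative: (-4, -2), (-4, 4), (1, -2), (1, 4). Count: 4.

4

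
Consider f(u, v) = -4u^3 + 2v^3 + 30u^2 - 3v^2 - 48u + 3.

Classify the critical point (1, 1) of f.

local minimum

The mixed partial ∂²f/∂u∂v is 0, so the Hessian at any point is diag(f_uu, f_vv) = diag(12(-2u + 5), 6(2v - 1)).
At (1, 1): H = diag(36, 6).
Both eigenvalues are positive, so H is positive definite: a local minimum.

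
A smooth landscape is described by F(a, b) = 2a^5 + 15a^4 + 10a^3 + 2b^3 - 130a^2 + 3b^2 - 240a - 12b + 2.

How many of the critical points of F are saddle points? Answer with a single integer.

4

F separates as a function of a plus a function of b, so ∇F=0 decouples.
∂F/∂a = 10(a - 2)(a + 1)(a + 3)(a + 4) = 0 at a ∈ {-4, -3, -1, 2}; ∂F/∂b = 6(b - 1)(b + 2) = 0 at b ∈ {-2, 1}.
The Hessian is diagonal: diag(F_aa, F_bb). Second derivatives: F_aa(-4)=-180, F_aa(-3)=100, F_aa(-1)=-180, F_aa(2)=900; F_bb(-2)=-18, F_bb(1)=18.
Saddle points occur where the two diagonal entries have opposite signs: (-4, 1), (-3, -2), (-1, 1), (2, -2). Count: 4.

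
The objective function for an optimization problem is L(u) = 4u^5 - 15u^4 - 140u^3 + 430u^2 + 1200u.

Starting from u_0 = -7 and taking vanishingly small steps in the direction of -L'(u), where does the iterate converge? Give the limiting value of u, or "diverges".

L'(u) = 20(u - 5)(u - 3)(u + 1)(u + 4), so L'(-7) = 43200.
Gradient descent moves in the -L' direction, i.e. u is decreasing.
There is no critical point below u=-7, and L' keeps the same sign, so the iterate runs off to −∞.

diverges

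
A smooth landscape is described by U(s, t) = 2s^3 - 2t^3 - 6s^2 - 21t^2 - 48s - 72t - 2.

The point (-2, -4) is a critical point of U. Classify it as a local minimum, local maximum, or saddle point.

The mixed partial ∂²U/∂s∂t is 0, so the Hessian at any point is diag(U_ss, U_tt) = diag(12(s - 1), -6(2t + 7)).
At (-2, -4): H = diag(-36, 6).
The eigenvalues have opposite signs, so H is indefinite: a saddle point.

saddle point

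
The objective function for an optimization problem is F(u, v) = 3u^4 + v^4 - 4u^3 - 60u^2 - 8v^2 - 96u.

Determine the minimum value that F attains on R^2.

F(u,v) separates as P(u) + Q(v), so its minimum is min P + min Q.
P'(u) = 12(u - 4)(u + 1)(u + 2) vanishes at u ∈ {-2, -1, 4}; Q'(v) = 4v(v - 2)(v + 2) vanishes at v ∈ {-2, 0, 2}.
Local minima of P (where P''>0): P(-2)=32, P(4)=-832. Local minima of Q: Q(-2)=-16, Q(2)=-16.
So the global minimum of F is P(4) + Q(-2) = -832 − 16 = -848, attained at (4, -2).

-848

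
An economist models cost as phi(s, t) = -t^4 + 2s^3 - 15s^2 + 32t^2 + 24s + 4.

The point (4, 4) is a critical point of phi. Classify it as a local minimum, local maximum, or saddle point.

The mixed partial ∂²phi/∂s∂t is 0, so the Hessian at any point is diag(phi_ss, phi_tt) = diag(6(2s - 5), 4(-3t^2 + 16)).
At (4, 4): H = diag(18, -128).
The eigenvalues have opposite signs, so H is indefinite: a saddle point.

saddle point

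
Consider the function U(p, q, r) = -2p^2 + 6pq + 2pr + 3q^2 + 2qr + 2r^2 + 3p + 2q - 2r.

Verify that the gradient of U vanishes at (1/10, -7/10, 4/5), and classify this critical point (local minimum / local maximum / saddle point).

saddle point

∇U = (-4p + 6q + 2r + 3, 6p + 6q + 2r + 2, 2p + 2q + 4r - 2); substituting (1/10, -7/10, 4/5) gives ∇U = (0, 0, 0), so (1/10, -7/10, 4/5) is indeed a critical point.
The Hessian is constant: H = [[-4, 6, 2], [6, 6, 2], [2, 2, 4]].
Leading principal minors: Δ₁ = -4, Δ₂ = -60, Δ₃ = -200.
The minors fit neither the all-positive nor the alternating-sign pattern, so H is indefinite: a saddle point.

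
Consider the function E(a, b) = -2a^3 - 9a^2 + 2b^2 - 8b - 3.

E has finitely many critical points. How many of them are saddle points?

E separates as a function of a plus a function of b, so ∇E=0 decouples.
∂E/∂a = -6a(a + 3) = 0 at a ∈ {-3, 0}; ∂E/∂b = 4(b - 2) = 0 at b ∈ {2}.
The Hessian is diagonal: diag(E_aa, E_bb). Second derivatives: E_aa(-3)=18, E_aa(0)=-18; E_bb(2)=4.
Saddle points occur where the two diagonal entries have opposite signs: (0, 2). Count: 1.

1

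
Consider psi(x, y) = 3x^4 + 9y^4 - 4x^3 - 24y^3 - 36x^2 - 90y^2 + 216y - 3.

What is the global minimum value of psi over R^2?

psi(x,y) separates as P(x) + Q(y) − 3, so its minimum is min P + min Q − 3.
P'(x) = 12x(x - 3)(x + 2) vanishes at x ∈ {-2, 0, 3}; Q'(y) = 36(y - 3)(y - 1)(y + 2) vanishes at y ∈ {-2, 1, 3}.
Local minima of P (where P''>0): P(-2)=-64, P(3)=-189. Local minima of Q: Q(-2)=-456, Q(3)=-81.
So the global minimum of psi is P(3) + Q(-2) − 3 = -189 − 456 − 3 = -648, attained at (3, -2).

-648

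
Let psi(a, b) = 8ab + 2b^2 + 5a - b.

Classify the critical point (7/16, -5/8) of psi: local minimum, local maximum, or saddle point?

saddle point

The Hessian of psi is constant: H = [[0, 8], [8, 4]].
det(H) = 0·4 − 8² = -64.
Since det(H) < 0, H is indefinite and the critical point is a saddle point.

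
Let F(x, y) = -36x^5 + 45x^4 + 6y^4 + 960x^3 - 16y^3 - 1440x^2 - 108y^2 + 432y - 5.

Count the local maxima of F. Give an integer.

2

F separates as a function of x plus a function of y, so ∇F=0 decouples.
∂F/∂x = -180x(x - 4)(x - 1)(x + 4) = 0 at x ∈ {-4, 0, 1, 4}; ∂F/∂y = 24(y - 3)(y - 2)(y + 3) = 0 at y ∈ {-3, 2, 3}.
The Hessian is diagonal: diag(F_xx, F_yy). Second derivatives: F_xx(-4)=28800, F_xx(0)=-2880, F_xx(1)=2700, F_xx(4)=-17280; F_yy(-3)=720, F_yy(2)=-120, F_yy(3)=144.
Local maxima occur where both diagonal entries negative: (0, 2), (4, 2). Count: 2.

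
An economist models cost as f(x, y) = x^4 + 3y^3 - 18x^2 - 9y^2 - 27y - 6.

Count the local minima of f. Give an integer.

2

f separates as a function of x plus a function of y, so ∇f=0 decouples.
∂f/∂x = 4x(x - 3)(x + 3) = 0 at x ∈ {-3, 0, 3}; ∂f/∂y = 9(y - 3)(y + 1) = 0 at y ∈ {-1, 3}.
The Hessian is diagonal: diag(f_xx, f_yy). Second derivatives: f_xx(-3)=72, f_xx(0)=-36, f_xx(3)=72; f_yy(-1)=-36, f_yy(3)=36.
Local minima occur where both diagonal entries positive: (-3, 3), (3, 3). Count: 2.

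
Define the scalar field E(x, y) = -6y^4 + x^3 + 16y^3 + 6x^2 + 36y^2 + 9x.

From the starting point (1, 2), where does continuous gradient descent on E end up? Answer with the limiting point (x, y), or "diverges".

E is separable, so gradient descent decouples: x follows -∂E/∂x, y follows -∂E/∂y.
∂E/∂x = 3(x + 1)(x + 3); at x=1 this is 24, so x decreases.
∂E/∂y = -24y(y - 3)(y + 1); at y=2 this is 144, so y decreases.
x converges to its nearest critical value -1 (a local min of the x-part); y converges to 0. The iterate converges to (-1, 0).

(-1, 0)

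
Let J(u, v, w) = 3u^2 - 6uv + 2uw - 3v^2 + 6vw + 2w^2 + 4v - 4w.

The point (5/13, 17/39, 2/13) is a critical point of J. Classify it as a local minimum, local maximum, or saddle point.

saddle point

The Hessian is constant: H = [[6, -6, 2], [-6, -6, 6], [2, 6, 4]].
Leading principal minors: Δ₁ = 6, Δ₂ = -72, Δ₃ = -624.
The minors fit neither the all-positive nor the alternating-sign pattern, so H is indefinite: a saddle point.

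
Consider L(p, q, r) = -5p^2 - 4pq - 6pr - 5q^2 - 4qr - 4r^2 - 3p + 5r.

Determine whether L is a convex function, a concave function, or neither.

concave

L is quadratic, so its Hessian is the constant matrix H = [[-10, -4, -6], [-4, -10, -4], [-6, -4, -8]].
Leading principal minors: -10, 84, -344.
Signs alternate −, +, − ⇒ H ≺ 0 ⇒ concave.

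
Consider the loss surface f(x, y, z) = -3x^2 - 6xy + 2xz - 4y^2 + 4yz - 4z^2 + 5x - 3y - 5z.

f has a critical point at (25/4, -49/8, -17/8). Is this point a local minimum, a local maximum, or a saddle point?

The Hessian is constant: H = [[-6, -6, 2], [-6, -8, 4], [2, 4, -8]].
Leading principal minors: Δ₁ = -6, Δ₂ = 12, Δ₃ = -64.
The minors alternate sign starting negative (−, +, −), so H is negative definite: a local maximum.

local maximum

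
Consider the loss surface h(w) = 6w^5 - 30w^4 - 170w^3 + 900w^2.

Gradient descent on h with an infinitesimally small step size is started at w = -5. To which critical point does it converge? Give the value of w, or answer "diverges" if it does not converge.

diverges

h'(w) = 30w(w - 5)(w - 3)(w + 4), so h'(-5) = 12000.
Gradient descent moves in the -h' direction, i.e. w is decreasing.
There is no critical point below w=-5, and h' keeps the same sign, so the iterate runs off to −∞.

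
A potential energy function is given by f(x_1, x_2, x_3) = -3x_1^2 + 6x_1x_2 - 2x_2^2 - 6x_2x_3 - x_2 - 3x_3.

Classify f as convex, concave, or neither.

neither

f is quadratic, so its Hessian is the constant matrix H = [[-6, 6, 0], [6, -4, -6], [0, -6, 0]].
Leading principal minors: -6, -12, 216.
Neither pattern holds ⇒ H is indefinite ⇒ neither convex nor concave.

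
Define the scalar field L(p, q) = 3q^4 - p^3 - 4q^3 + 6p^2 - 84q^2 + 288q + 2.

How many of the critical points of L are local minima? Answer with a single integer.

2

L separates as a function of p plus a function of q, so ∇L=0 decouples.
∂L/∂p = -3p(p - 4) = 0 at p ∈ {0, 4}; ∂L/∂q = 12(q - 3)(q - 2)(q + 4) = 0 at q ∈ {-4, 2, 3}.
The Hessian is diagonal: diag(L_pp, L_qq). Second derivatives: L_pp(0)=12, L_pp(4)=-12; L_qq(-4)=504, L_qq(2)=-72, L_qq(3)=84.
Local minima occur where both diagonal entries positive: (0, -4), (0, 3). Count: 2.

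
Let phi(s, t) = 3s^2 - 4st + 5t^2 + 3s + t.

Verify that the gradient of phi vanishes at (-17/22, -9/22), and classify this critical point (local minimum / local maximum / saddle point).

local minimum

∇phi = (6s - 4t + 3, -4s + 10t + 1); substituting (-17/22, -9/22) gives ∇phi = (0, 0), so (-17/22, -9/22) is indeed a critical point.
The Hessian of phi is constant: H = [[6, -4], [-4, 10]].
det(H) = 6·10 − (-4)² = 44.
det(H) > 0 and tr(H) = 16 > 0, so H is positive definite and the point is a local minimum.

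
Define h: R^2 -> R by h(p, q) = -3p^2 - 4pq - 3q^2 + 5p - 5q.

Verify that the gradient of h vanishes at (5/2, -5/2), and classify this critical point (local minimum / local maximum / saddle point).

local maximum

∇h = (-6p - 4q + 5, -4p - 6q - 5); substituting (5/2, -5/2) gives ∇h = (0, 0), so (5/2, -5/2) is indeed a critical point.
The Hessian of h is constant: H = [[-6, -4], [-4, -6]].
det(H) = (-6)·(-6) − (-4)² = 20.
det(H) > 0 and tr(H) = -12 < 0, so H is negative definite and the point is a local maximum.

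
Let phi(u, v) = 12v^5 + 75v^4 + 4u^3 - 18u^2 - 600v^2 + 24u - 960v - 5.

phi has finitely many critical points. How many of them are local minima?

phi separates as a function of u plus a function of v, so ∇phi=0 decouples.
∂phi/∂u = 12(u - 2)(u - 1) = 0 at u ∈ {1, 2}; ∂phi/∂v = 60(v - 2)(v + 1)(v + 2)(v + 4) = 0 at v ∈ {-4, -2, -1, 2}.
The Hessian is diagonal: diag(phi_uu, phi_vv). Second derivatives: phi_uu(1)=-12, phi_uu(2)=12; phi_vv(-4)=-2160, phi_vv(-2)=480, phi_vv(-1)=-540, phi_vv(2)=4320.
Local minima occur where both diagonal entries positive: (2, -2), (2, 2). Count: 2.

2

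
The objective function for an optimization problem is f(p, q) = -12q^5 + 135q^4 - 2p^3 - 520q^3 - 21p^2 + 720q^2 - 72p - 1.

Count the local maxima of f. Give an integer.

2

f separates as a function of p plus a function of q, so ∇f=0 decouples.
∂f/∂p = -6(p + 3)(p + 4) = 0 at p ∈ {-4, -3}; ∂f/∂q = -60q(q - 4)(q - 3)(q - 2) = 0 at q ∈ {0, 2, 3, 4}.
The Hessian is diagonal: diag(f_pp, f_qq). Second derivatives: f_pp(-4)=6, f_pp(-3)=-6; f_qq(0)=1440, f_qq(2)=-240, f_qq(3)=180, f_qq(4)=-480.
Local maxima occur where both diagonal entries negative: (-3, 2), (-3, 4). Count: 2.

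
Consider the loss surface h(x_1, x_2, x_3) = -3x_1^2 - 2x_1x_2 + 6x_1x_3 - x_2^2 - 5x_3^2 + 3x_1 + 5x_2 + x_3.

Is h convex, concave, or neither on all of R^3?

concave

h is quadratic, so its Hessian is the constant matrix H = [[-6, -2, 6], [-2, -2, 0], [6, 0, -10]].
Leading principal minors: -6, 8, -8.
Signs alternate −, +, − ⇒ H ≺ 0 ⇒ concave.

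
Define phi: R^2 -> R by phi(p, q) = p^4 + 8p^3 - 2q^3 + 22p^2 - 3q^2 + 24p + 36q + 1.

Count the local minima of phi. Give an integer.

2

phi separates as a function of p plus a function of q, so ∇phi=0 decouples.
∂phi/∂p = 4(p + 1)(p + 2)(p + 3) = 0 at p ∈ {-3, -2, -1}; ∂phi/∂q = -6(q - 2)(q + 3) = 0 at q ∈ {-3, 2}.
The Hessian is diagonal: diag(phi_pp, phi_qq). Second derivatives: phi_pp(-3)=8, phi_pp(-2)=-4, phi_pp(-1)=8; phi_qq(-3)=30, phi_qq(2)=-30.
Local minima occur where both diagonal entries positive: (-3, -3), (-1, -3). Count: 2.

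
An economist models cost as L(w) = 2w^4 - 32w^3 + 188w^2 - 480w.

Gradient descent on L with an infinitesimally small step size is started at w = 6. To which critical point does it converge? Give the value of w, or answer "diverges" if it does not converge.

5

L'(w) = 8(w - 5)(w - 4)(w - 3), so L'(6) = 48.
Gradient descent moves in the -L' direction, i.e. w is decreasing.
The nearest critical point in that direction is w = 5, where L'' = 16 > 0 (a local minimum). The iterate converges there.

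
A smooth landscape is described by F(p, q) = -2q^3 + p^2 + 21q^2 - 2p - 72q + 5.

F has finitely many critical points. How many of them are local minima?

1

F separates as a function of p plus a function of q, so ∇F=0 decouples.
∂F/∂p = 2(p - 1) = 0 at p ∈ {1}; ∂F/∂q = -6(q - 4)(q - 3) = 0 at q ∈ {3, 4}.
The Hessian is diagonal: diag(F_pp, F_qq). Second derivatives: F_pp(1)=2; F_qq(3)=6, F_qq(4)=-6.
Local minima occur where both diagonal entries positive: (1, 3). Count: 1.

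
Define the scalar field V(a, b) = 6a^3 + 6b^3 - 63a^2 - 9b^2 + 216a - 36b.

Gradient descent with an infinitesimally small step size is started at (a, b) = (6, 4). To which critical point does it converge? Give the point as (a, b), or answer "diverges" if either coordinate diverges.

V is separable, so gradient descent decouples: a follows -∂V/∂a, b follows -∂V/∂b.
∂V/∂a = 18(a - 4)(a - 3); at a=6 this is 108, so a decreases.
∂V/∂b = 18(b - 2)(b + 1); at b=4 this is 180, so b decreases.
a converges to its nearest critical value 4 (a local min of the a-part); b converges to 2. The iterate converges to (4, 2).

(4, 2)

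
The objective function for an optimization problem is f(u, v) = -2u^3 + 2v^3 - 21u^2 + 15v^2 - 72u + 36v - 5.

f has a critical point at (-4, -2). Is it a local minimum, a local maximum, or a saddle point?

The mixed partial ∂²f/∂u∂v is 0, so the Hessian at any point is diag(f_uu, f_vv) = diag(-6(2u + 7), 6(2v + 5)).
At (-4, -2): H = diag(6, 6).
Both eigenvalues are positive, so H is positive definite: a local minimum.

local minimum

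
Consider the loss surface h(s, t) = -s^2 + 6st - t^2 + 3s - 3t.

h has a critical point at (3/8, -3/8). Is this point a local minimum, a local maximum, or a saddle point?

The Hessian of h is constant: H = [[-2, 6], [6, -2]].
det(H) = (-2)·(-2) − 6² = -32.
Since det(H) < 0, H is indefinite and the critical point is a saddle point.

saddle point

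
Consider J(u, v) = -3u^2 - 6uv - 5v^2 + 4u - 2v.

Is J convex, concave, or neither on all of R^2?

concave

J is quadratic, so its Hessian is the constant matrix H = [[-6, -6], [-6, -10]].
det(H) = 24, tr(H) = -16.
det(H) > 0 and tr(H) < 0, so H is negative definite everywhere: concave.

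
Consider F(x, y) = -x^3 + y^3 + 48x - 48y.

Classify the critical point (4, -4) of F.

local maximum

The mixed partial ∂²F/∂x∂y is 0, so the Hessian at any point is diag(F_xx, F_yy) = diag(-6x, 6y).
At (4, -4): H = diag(-24, -24).
Both eigenvalues are negative, so H is negative definite: a local maximum.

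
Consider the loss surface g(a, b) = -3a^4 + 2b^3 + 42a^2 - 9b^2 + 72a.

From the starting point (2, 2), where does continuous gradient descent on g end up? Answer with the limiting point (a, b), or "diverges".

g is separable, so gradient descent decouples: a follows -∂g/∂a, b follows -∂g/∂b.
∂g/∂a = -12(a - 3)(a + 1)(a + 2); at a=2 this is 144, so a decreases.
∂g/∂b = 6b(b - 3); at b=2 this is -12, so b increases.
a converges to its nearest critical value -1 (a local min of the a-part); b converges to 3. The iterate converges to (-1, 3).

(-1, 3)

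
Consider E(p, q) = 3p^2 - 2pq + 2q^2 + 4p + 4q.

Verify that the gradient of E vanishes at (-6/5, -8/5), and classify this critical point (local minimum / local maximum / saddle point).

local minimum

∇E = (6p - 2q + 4, -2p + 4q + 4); substituting (-6/5, -8/5) gives ∇E = (0, 0), so (-6/5, -8/5) is indeed a critical point.
The Hessian of E is constant: H = [[6, -2], [-2, 4]].
det(H) = 6·4 − (-2)² = 20.
det(H) > 0 and tr(H) = 10 > 0, so H is positive definite and the point is a local minimum.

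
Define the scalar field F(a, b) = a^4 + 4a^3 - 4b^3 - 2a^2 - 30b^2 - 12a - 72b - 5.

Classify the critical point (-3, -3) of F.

The mixed partial ∂²F/∂a∂b is 0, so the Hessian at any point is diag(F_aa, F_bb) = diag(4(3a^2 + 6a - 1), -12(2b + 5)).
At (-3, -3): H = diag(32, 12).
Both eigenvalues are positive, so H is positive definite: a local minimum.

local minimum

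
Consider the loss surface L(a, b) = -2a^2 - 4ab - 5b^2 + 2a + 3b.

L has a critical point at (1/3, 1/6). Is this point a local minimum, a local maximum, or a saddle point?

local maximum

The Hessian of L is constant: H = [[-4, -4], [-4, -10]].
det(H) = (-4)·(-10) − (-4)² = 24.
det(H) > 0 and tr(H) = -14 < 0, so H is negative definite and the point is a local maximum.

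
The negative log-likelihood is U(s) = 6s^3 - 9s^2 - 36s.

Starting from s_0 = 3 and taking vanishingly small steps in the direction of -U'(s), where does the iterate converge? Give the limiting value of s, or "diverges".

2

U'(s) = 18(s - 2)(s + 1), so U'(3) = 72.
Gradient descent moves in the -U' direction, i.e. s is decreasing.
The nearest critical point in that direction is s = 2, where U'' = 54 > 0 (a local minimum). The iterate converges there.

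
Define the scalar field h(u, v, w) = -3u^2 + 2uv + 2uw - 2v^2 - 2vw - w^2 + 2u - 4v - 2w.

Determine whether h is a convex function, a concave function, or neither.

concave

h is quadratic, so its Hessian is the constant matrix H = [[-6, 2, 2], [2, -4, -2], [2, -2, -2]].
Leading principal minors: -6, 20, -16.
Signs alternate −, +, − ⇒ H ≺ 0 ⇒ concave.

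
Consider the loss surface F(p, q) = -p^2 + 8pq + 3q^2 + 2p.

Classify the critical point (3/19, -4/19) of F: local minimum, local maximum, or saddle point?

saddle point

The Hessian of F is constant: H = [[-2, 8], [8, 6]].
det(H) = (-2)·6 − 8² = -76.
Since det(H) < 0, H is indefinite and the critical point is a saddle point.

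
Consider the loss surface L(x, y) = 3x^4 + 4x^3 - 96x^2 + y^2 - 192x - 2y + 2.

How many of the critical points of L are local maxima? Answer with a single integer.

0

L separates as a function of x plus a function of y, so ∇L=0 decouples.
∂L/∂x = 12(x - 4)(x + 1)(x + 4) = 0 at x ∈ {-4, -1, 4}; ∂L/∂y = 2(y - 1) = 0 at y ∈ {1}.
The Hessian is diagonal: diag(L_xx, L_yy). Second derivatives: L_xx(-4)=288, L_xx(-1)=-180, L_xx(4)=480; L_yy(1)=2.
Local maxima occur where both diagonal entries negative: none. Count: 0.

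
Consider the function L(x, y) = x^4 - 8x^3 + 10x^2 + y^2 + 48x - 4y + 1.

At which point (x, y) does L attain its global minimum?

(-1, 2)

L(x,y) separates as P(x) + Q(y) + 1, so its minimum is min P + min Q + 1.
P'(x) = 4(x - 4)(x - 3)(x + 1) vanishes at x ∈ {-1, 3, 4}; Q'(y) = 2y - 4 vanishes at y ∈ {2}.
Local minima of P (where P''>0): P(-1)=-29, P(4)=96. Local minima of Q: Q(2)=-4.
So the global minimum of L is P(-1) + Q(2) + 1 = -29 − 4 + 1 = -32, attained at (-1, 2).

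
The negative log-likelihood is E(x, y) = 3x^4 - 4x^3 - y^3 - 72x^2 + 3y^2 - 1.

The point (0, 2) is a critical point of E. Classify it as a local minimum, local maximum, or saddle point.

local maximum

The mixed partial ∂²E/∂x∂y is 0, so the Hessian at any point is diag(E_xx, E_yy) = diag(12(3x^2 - 2x - 12), 6(-y + 1)).
At (0, 2): H = diag(-144, -6).
Both eigenvalues are negative, so H is negative definite: a local maximum.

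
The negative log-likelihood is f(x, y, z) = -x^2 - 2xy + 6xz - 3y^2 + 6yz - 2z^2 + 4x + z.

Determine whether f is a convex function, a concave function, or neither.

f is quadratic, so its Hessian is the constant matrix H = [[-2, -2, 6], [-2, -6, 6], [6, 6, -4]].
Leading principal minors: -2, 8, 112.
Neither pattern holds ⇒ H is indefinite ⇒ neither convex nor concave.

neither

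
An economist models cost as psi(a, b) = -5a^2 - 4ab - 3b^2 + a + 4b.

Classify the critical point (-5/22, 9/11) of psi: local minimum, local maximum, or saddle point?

The Hessian of psi is constant: H = [[-10, -4], [-4, -6]].
det(H) = (-10)·(-6) − (-4)² = 44.
det(H) > 0 and tr(H) = -16 < 0, so H is negative definite and the point is a local maximum.

local maximum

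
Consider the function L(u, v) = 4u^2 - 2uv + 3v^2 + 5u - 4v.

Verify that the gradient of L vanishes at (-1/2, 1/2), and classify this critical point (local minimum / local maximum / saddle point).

local minimum

∇L = (8u - 2v + 5, -2u + 6v - 4); substituting (-1/2, 1/2) gives ∇L = (0, 0), so (-1/2, 1/2) is indeed a critical point.
The Hessian of L is constant: H = [[8, -2], [-2, 6]].
det(H) = 8·6 − (-2)² = 44.
det(H) > 0 and tr(H) = 14 > 0, so H is positive definite and the point is a local minimum.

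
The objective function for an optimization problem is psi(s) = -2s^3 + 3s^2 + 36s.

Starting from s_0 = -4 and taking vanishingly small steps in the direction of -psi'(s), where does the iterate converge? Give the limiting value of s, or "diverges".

psi'(s) = -6(s - 3)(s + 2), so psi'(-4) = -84.
Gradient descent moves in the -psi' direction, i.e. s is increasing.
The nearest critical point in that direction is s = -2, where psi'' = 30 > 0 (a local minimum). The iterate converges there.

-2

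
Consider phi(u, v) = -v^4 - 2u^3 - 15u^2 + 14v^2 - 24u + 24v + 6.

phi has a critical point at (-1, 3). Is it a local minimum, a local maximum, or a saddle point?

local maximum

The mixed partial ∂²phi/∂u∂v is 0, so the Hessian at any point is diag(phi_uu, phi_vv) = diag(-6(2u + 5), 4(-3v^2 + 7)).
At (-1, 3): H = diag(-18, -80).
Both eigenvalues are negative, so H is negative definite: a local maximum.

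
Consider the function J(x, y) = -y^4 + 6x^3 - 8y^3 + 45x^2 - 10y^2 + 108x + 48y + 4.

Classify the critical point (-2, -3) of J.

The mixed partial ∂²J/∂x∂y is 0, so the Hessian at any point is diag(J_xx, J_yy) = diag(18(2x + 5), -4(3y^2 + 12y + 5)).
At (-2, -3): H = diag(18, 16).
Both eigenvalues are positive, so H is positive definite: a local minimum.

local minimum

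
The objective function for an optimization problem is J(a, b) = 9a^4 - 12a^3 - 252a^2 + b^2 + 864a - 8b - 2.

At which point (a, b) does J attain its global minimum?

J(a,b) separates as P(a) + Q(b) − 2, so its minimum is min P + min Q − 2.
P'(a) = 36(a - 3)(a - 2)(a + 4) vanishes at a ∈ {-4, 2, 3}; Q'(b) = 2b - 8 vanishes at b ∈ {4}.
Local minima of P (where P''>0): P(-4)=-4416, P(3)=729. Local minima of Q: Q(4)=-16.
So the global minimum of J is P(-4) + Q(4) − 2 = -4416 − 16 − 2 = -4434, attained at (-4, 4).

(-4, 4)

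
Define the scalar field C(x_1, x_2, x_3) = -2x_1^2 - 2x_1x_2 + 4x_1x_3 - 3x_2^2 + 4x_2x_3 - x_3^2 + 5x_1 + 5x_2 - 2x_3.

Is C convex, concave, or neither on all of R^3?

C is quadratic, so its Hessian is the constant matrix H = [[-4, -2, 4], [-2, -6, 4], [4, 4, -2]].
Leading principal minors: -4, 20, 56.
Neither pattern holds ⇒ H is indefinite ⇒ neither convex nor concave.

neither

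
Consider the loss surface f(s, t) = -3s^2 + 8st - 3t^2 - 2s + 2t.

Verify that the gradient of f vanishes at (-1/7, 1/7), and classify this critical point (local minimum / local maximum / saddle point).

∇f = (-6s + 8t - 2, 8s - 6t + 2); substituting (-1/7, 1/7) gives ∇f = (0, 0), so (-1/7, 1/7) is indeed a critical point.
The Hessian of f is constant: H = [[-6, 8], [8, -6]].
det(H) = (-6)·(-6) − 8² = -28.
Since det(H) < 0, H is indefinite and the critical point is a saddle point.

saddle point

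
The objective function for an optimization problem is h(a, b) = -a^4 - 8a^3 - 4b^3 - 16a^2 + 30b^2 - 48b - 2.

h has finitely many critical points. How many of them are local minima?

1

h separates as a function of a plus a function of b, so ∇h=0 decouples.
∂h/∂a = -4a(a + 2)(a + 4) = 0 at a ∈ {-4, -2, 0}; ∂h/∂b = -12(b - 4)(b - 1) = 0 at b ∈ {1, 4}.
The Hessian is diagonal: diag(h_aa, h_bb). Second derivatives: h_aa(-4)=-32, h_aa(-2)=16, h_aa(0)=-32; h_bb(1)=36, h_bb(4)=-36.
Local minima occur where both diagonal entries positive: (-2, 1). Count: 1.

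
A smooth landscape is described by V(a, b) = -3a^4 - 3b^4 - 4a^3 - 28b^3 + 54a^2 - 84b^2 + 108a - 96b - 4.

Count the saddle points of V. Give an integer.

V separates as a function of a plus a function of b, so ∇V=0 decouples.
∂V/∂a = -12(a - 3)(a + 1)(a + 3) = 0 at a ∈ {-3, -1, 3}; ∂V/∂b = -12(b + 1)(b + 2)(b + 4) = 0 at b ∈ {-4, -2, -1}.
The Hessian is diagonal: diag(V_aa, V_bb). Second derivatives: V_aa(-3)=-144, V_aa(-1)=96, V_aa(3)=-288; V_bb(-4)=-72, V_bb(-2)=24, V_bb(-1)=-36.
Saddle points occur where the two diagonal entries have opposite signs: (-3, -2), (-1, -4), (-1, -1), (3, -2). Count: 4.

4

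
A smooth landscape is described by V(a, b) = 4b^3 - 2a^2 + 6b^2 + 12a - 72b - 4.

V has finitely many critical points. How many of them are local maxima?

1

V separates as a function of a plus a function of b, so ∇V=0 decouples.
∂V/∂a = -4(a - 3) = 0 at a ∈ {3}; ∂V/∂b = 12(b - 2)(b + 3) = 0 at b ∈ {-3, 2}.
The Hessian is diagonal: diag(V_aa, V_bb). Second derivatives: V_aa(3)=-4; V_bb(-3)=-60, V_bb(2)=60.
Local maxima occur where both diagonal entries negative: (3, -3). Count: 1.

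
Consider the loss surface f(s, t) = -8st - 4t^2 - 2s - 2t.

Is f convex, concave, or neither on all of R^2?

f is quadratic, so its Hessian is the constant matrix H = [[0, -8], [-8, -8]].
det(H) = -64, tr(H) = -8.
det(H) < 0, so H is indefinite: neither convex nor concave.

neither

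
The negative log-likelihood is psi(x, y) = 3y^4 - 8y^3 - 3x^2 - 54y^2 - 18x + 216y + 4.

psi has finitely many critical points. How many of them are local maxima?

psi separates as a function of x plus a function of y, so ∇psi=0 decouples.
∂psi/∂x = -6(x + 3) = 0 at x ∈ {-3}; ∂psi/∂y = 12(y - 3)(y - 2)(y + 3) = 0 at y ∈ {-3, 2, 3}.
The Hessian is diagonal: diag(psi_xx, psi_yy). Second derivatives: psi_xx(-3)=-6; psi_yy(-3)=360, psi_yy(2)=-60, psi_yy(3)=72.
Local maxima occur where both diagonal entries negative: (-3, 2). Count: 1.

1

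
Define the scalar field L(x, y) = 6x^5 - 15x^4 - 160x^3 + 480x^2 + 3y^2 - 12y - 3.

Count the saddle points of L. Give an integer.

2

L separates as a function of x plus a function of y, so ∇L=0 decouples.
∂L/∂x = 30x(x - 4)(x - 2)(x + 4) = 0 at x ∈ {-4, 0, 2, 4}; ∂L/∂y = 6(y - 2) = 0 at y ∈ {2}.
The Hessian is diagonal: diag(L_xx, L_yy). Second derivatives: L_xx(-4)=-5760, L_xx(0)=960, L_xx(2)=-720, L_xx(4)=1920; L_yy(2)=6.
Saddle points occur where the two diagonal entries have opposite signs: (-4, 2), (2, 2). Count: 2.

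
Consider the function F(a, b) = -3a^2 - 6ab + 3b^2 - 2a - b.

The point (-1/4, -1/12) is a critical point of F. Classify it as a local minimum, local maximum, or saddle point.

saddle point

The Hessian of F is constant: H = [[-6, -6], [-6, 6]].
det(H) = (-6)·6 − (-6)² = -72.
Since det(H) < 0, H is indefinite and the critical point is a saddle point.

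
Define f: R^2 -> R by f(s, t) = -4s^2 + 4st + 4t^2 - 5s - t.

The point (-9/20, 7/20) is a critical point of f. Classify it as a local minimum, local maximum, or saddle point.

saddle point

The Hessian of f is constant: H = [[-8, 4], [4, 8]].
det(H) = (-8)·8 − 4² = -80.
Since det(H) < 0, H is indefinite and the critical point is a saddle point.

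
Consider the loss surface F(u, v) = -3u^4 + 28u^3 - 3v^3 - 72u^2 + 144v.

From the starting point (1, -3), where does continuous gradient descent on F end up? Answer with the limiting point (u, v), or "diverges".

F is separable, so gradient descent decouples: u follows -∂F/∂u, v follows -∂F/∂v.
∂F/∂u = -12u(u - 4)(u - 3); at u=1 this is -72, so u increases.
∂F/∂v = -9(v - 4)(v + 4); at v=-3 this is 63, so v decreases.
u converges to its nearest critical value 3 (a local min of the u-part); v converges to -4. The iterate converges to (3, -4).

(3, -4)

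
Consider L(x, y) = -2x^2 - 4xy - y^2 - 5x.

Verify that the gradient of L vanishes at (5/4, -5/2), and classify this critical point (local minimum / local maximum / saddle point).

saddle point

∇L = (-4x - 4y - 5, -4x - 2y); substituting (5/4, -5/2) gives ∇L = (0, 0), so (5/4, -5/2) is indeed a critical point.
The Hessian of L is constant: H = [[-4, -4], [-4, -2]].
det(H) = (-4)·(-2) − (-4)² = -8.
Since det(H) < 0, H is indefinite and the critical point is a saddle point.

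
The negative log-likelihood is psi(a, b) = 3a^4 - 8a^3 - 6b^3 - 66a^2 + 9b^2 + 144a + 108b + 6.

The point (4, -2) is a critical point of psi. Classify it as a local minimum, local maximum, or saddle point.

local minimum

The mixed partial ∂²psi/∂a∂b is 0, so the Hessian at any point is diag(psi_aa, psi_bb) = diag(12(3a^2 - 4a - 11), 18(-2b + 1)).
At (4, -2): H = diag(252, 90).
Both eigenvalues are positive, so H is positive definite: a local minimum.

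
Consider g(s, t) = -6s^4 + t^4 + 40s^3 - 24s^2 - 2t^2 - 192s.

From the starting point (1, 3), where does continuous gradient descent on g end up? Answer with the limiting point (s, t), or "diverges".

(2, 1)

g is separable, so gradient descent decouples: s follows -∂g/∂s, t follows -∂g/∂t.
∂g/∂s = -24(s - 4)(s - 2)(s + 1); at s=1 this is -144, so s increases.
∂g/∂t = 4t(t - 1)(t + 1); at t=3 this is 96, so t decreases.
s converges to its nearest critical value 2 (a local min of the s-part); t converges to 1. The iterate converges to (2, 1).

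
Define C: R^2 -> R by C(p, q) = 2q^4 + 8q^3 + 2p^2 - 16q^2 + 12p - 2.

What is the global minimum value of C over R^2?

-276

C(p,q) separates as A(p) + B(q) − 2, so its minimum is min A + min B − 2.
A'(p) = 4p + 12 vanishes at p ∈ {-3}; B'(q) = 8q(q - 1)(q + 4) vanishes at q ∈ {-4, 0, 1}.
Local minima of A (where A''>0): A(-3)=-18. Local minima of B: B(-4)=-256, B(1)=-6.
So the global minimum of C is A(-3) + B(-4) − 2 = -18 − 256 − 2 = -276, attained at (-3, -4).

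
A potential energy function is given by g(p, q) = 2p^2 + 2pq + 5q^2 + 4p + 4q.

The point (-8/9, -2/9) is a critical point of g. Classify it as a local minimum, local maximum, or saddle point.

local minimum

The Hessian of g is constant: H = [[4, 2], [2, 10]].
det(H) = 4·10 − 2² = 36.
det(H) > 0 and tr(H) = 14 > 0, so H is positive definite and the point is a local minimum.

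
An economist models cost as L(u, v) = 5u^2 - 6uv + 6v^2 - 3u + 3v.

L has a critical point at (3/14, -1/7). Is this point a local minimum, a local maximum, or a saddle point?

The Hessian of L is constant: H = [[10, -6], [-6, 12]].
det(H) = 10·12 − (-6)² = 84.
det(H) > 0 and tr(H) = 22 > 0, so H is positive definite and the point is a local minimum.

local minimum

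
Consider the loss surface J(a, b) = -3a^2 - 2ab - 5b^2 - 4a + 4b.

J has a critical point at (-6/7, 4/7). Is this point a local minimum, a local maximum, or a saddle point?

The Hessian of J is constant: H = [[-6, -2], [-2, -10]].
det(H) = (-6)·(-10) − (-2)² = 56.
det(H) > 0 and tr(H) = -16 < 0, so H is negative definite and the point is a local maximum.

local maximum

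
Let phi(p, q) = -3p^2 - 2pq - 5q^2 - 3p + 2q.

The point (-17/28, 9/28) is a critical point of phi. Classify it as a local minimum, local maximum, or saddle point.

The Hessian of phi is constant: H = [[-6, -2], [-2, -10]].
det(H) = (-6)·(-10) − (-2)² = 56.
det(H) > 0 and tr(H) = -16 < 0, so H is negative definite and the point is a local maximum.

local maximum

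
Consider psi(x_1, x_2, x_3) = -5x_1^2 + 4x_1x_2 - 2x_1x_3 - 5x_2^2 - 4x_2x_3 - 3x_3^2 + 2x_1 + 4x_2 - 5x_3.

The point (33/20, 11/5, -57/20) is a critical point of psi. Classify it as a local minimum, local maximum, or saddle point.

local maximum

The Hessian is constant: H = [[-10, 4, -2], [4, -10, -4], [-2, -4, -6]].
Leading principal minors: Δ₁ = -10, Δ₂ = 84, Δ₃ = -240.
The minors alternate sign starting negative (−, +, −), so H is negative definite: a local maximum.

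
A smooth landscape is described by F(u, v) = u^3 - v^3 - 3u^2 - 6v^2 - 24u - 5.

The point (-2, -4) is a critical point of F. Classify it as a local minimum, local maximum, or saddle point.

saddle point

The mixed partial ∂²F/∂u∂v is 0, so the Hessian at any point is diag(F_uu, F_vv) = diag(6(u - 1), -6(v + 2)).
At (-2, -4): H = diag(-18, 12).
The eigenvalues have opposite signs, so H is indefinite: a saddle point.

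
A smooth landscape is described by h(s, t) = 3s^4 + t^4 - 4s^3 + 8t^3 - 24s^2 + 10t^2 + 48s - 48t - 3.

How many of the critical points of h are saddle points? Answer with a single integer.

4

h separates as a function of s plus a function of t, so ∇h=0 decouples.
∂h/∂s = 12(s - 2)(s - 1)(s + 2) = 0 at s ∈ {-2, 1, 2}; ∂h/∂t = 4(t - 1)(t + 3)(t + 4) = 0 at t ∈ {-4, -3, 1}.
The Hessian is diagonal: diag(h_ss, h_tt). Second derivatives: h_ss(-2)=144, h_ss(1)=-36, h_ss(2)=48; h_tt(-4)=20, h_tt(-3)=-16, h_tt(1)=80.
Saddle points occur where the two diagonal entries have opposite signs: (-2, -3), (1, -4), (1, 1), (2, -3). Count: 4.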